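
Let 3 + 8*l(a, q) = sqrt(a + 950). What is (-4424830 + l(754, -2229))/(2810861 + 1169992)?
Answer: -35398643/31846824 + sqrt(426)/15923412 ≈ -1.1115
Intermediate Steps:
l(a, q) = -3/8 + sqrt(950 + a)/8 (l(a, q) = -3/8 + sqrt(a + 950)/8 = -3/8 + sqrt(950 + a)/8)
(-4424830 + l(754, -2229))/(2810861 + 1169992) = (-4424830 + (-3/8 + sqrt(950 + 754)/8))/(2810861 + 1169992) = (-4424830 + (-3/8 + sqrt(1704)/8))/3980853 = (-4424830 + (-3/8 + (2*sqrt(426))/8))*(1/3980853) = (-4424830 + (-3/8 + sqrt(426)/4))*(1/3980853) = (-35398643/8 + sqrt(426)/4)*(1/3980853) = -35398643/31846824 + sqrt(426)/15923412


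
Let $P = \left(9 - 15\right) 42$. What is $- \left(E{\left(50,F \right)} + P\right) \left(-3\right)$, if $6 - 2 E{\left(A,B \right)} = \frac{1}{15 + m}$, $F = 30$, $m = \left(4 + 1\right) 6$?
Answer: $- \frac{22411}{30} \approx -747.03$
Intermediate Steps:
$m = 30$ ($m = 5 \cdot 6 = 30$)
$E{\left(A,B \right)} = \frac{269}{90}$ ($E{\left(A,B \right)} = 3 - \frac{1}{2 \left(15 + 30\right)} = 3 - \frac{1}{2 \cdot 45} = 3 - \frac{1}{90} = \frac{269}{90}$)
$P = -252$ ($P = \left(-6\right) 42 = -252$)
$- \left(E{\left(50,F \right)} + P\right) \left(-3\right) = - \left(\frac{269}{90} - 252\right) \left(-3\right) = - \frac{\left(-22411\right) \left(-3\right)}{90} = \left(-1\right) \frac{22411}{30} = - \frac{22411}{30}$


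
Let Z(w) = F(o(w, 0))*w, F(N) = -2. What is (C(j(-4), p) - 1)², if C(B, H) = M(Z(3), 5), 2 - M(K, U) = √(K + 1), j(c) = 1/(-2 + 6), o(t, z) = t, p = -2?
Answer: (1 - I*√5)² ≈ -4.0 - 4.4721*I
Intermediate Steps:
j(c) = ¼ (j(c) = 1/4 = ¼)
Z(w) = -2*w
M(K, U) = 2 - √(1 + K) (M(K, U) = 2 - √(K + 1) = 2 - √(1 + K))
C(B, H) = 2 - I*√5 (C(B, H) = 2 - √(1 - 2*3) = 2 - √(1 - 6) = 2 - √(-5) = 2 - I*√5)
(C(j(-4), p) - 1)² = ((2 - I*√5) - 1)² = (1 - I*√5)²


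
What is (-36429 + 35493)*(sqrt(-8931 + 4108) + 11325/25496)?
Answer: -1325025/3187 - 936*I*sqrt(4823) ≈ -415.76 - 65003.0*I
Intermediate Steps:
(-36429 + 35493)*(sqrt(-8931 + 4108) + 11325/25496) = -936*(sqrt(-4823) + 11325*(1/25496)) = -936*(I*sqrt(4823) + 11325/25496) = -936*(11325/25496 + I*sqrt(4823)) = -1325025/3187 - 936*I*sqrt(4823)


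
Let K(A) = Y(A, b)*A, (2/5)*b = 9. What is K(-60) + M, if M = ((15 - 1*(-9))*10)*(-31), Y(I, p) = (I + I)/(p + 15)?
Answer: -7248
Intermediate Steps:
b = 45/2 (b = (5/2)*9 = 45/2 ≈ 22.500)
Y(I, p) = 2*I/(15 + p) (Y(I, p) = (2*I)/(15 + p) = 2*I/(15 + p))
M = -7440 (M = ((15 + 9)*10)*(-31) = (24*10)*(-31) = 240*(-31) = -7440)
K(A) = 4*A**2/75 (K(A) = (2*A/(15 + 45/2))*A = (2*A/(75/2))*A = (2*A*(2/75))*A = (4*A/75)*A = 4*A**2/75)
K(-60) + M = (4/75)*(-60)**2 - 7440 = (4/75)*3600 - 7440 = 192 - 7440 = -7248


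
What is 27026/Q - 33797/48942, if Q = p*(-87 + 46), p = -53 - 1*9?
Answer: 618397259/62205282 ≈ 9.9412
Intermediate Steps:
p = -62 (p = -53 - 9 = -62)
Q = 2542 (Q = -62*(-87 + 46) = -62*(-41) = 2542)
27026/Q - 33797/48942 = 27026/2542 - 33797/48942 = 27026*(1/2542) - 33797*1/48942 = 13513/1271 - 33797/48942 = 618397259/62205282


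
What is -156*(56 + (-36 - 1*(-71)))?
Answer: -14196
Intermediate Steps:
-156*(56 + (-36 - 1*(-71))) = -156*(56 + (-36 + 71)) = -156*(56 + 35) = -156*91 = -14196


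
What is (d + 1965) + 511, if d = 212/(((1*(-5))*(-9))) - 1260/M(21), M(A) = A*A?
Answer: 780524/315 ≈ 2477.9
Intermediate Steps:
M(A) = A²
d = 584/315 (d = 212/(((1*(-5))*(-9))) - 1260/(21²) = 212/((-5*(-9))) - 1260/441 = 212/45 - 1260*1/441 = 212*(1/45) - 20/7 = 212/45 - 20/7 = 584/315 ≈ 1.8540)
(d + 1965) + 511 = (584/315 + 1965) + 511 = 619559/315 + 511 = 780524/315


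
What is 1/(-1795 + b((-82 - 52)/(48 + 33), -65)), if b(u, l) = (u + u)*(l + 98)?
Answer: -27/51413 ≈ -0.00052516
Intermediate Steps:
b(u, l) = 2*u*(98 + l) (b(u, l) = (2*u)*(98 + l) = 2*u*(98 + l))
1/(-1795 + b((-82 - 52)/(48 + 33), -65)) = 1/(-1795 + 2*((-82 - 52)/(48 + 33))*(98 - 65)) = 1/(-1795 + 2*(-134/81)*33) = 1/(-1795 - 2948/27) = 1/(-51413/27) = -27/51413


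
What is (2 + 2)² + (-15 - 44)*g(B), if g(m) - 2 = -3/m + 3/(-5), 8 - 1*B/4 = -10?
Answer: -7697/120 ≈ -64.142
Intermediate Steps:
B = 72 (B = 32 - 4*(-10) = 32 + 40 = 72)
g(m) = 7/5 - 3/m (g(m) = 2 + (-3/m + 3/(-5)) = 2 + (-3/m + 3*(-⅕)) = 2 + (-3/m - ⅗) = 2 + (-⅗ - 3/m) = 7/5 - 3/m)
(2 + 2)² + (-15 - 44)*g(B) = (2 + 2)² + (-15 - 44)*(7/5 - 3/72) = 4² - 59*(7/5 - 3*1/72) = 16 - 59*(7/5 - 1/24) = 16 - 59*163/120 = 16 - 9617/120 = -7697/120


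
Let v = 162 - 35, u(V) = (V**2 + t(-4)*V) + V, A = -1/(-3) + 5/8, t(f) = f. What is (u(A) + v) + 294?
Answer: 241369/576 ≈ 419.04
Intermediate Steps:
A = 23/24 (A = -1*(-1/3) + 5*(1/8) = 1/3 + 5/8 = 23/24 ≈ 0.95833)
u(V) = V**2 - 3*V (u(V) = (V**2 - 4*V) + V = V**2 - 3*V)
v = 127
(u(A) + v) + 294 = (23*(-3 + 23/24)/24 + 127) + 294 = ((23/24)*(-49/24) + 127) + 294 = (-1127/576 + 127) + 294 = 72025/576 + 294 = 241369/576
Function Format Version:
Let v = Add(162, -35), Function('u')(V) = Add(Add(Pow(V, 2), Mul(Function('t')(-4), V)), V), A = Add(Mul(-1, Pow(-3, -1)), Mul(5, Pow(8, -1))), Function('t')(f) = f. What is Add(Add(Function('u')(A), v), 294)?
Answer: Rational(241369, 576) ≈ 419.04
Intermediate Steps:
A = Rational(23, 24) (A = Add(Mul(-1, Rational(-1, 3)), Mul(5, Rational(1, 8))) = Add(Rational(1, 3), Rational(5, 8)) = Rational(23, 24) ≈ 0.95833)
Function('u')(V) = Add(Pow(V, 2), Mul(-3, V)) (Function('u')(V) = Add(Add(Pow(V, 2), Mul(-4, V)), V) = Add(Pow(V, 2), Mul(-3, V)))
v = 127
Add(Add(Function('u')(A), v), 294) = Add(Add(Mul(Rational(23, 24), Add(-3, Rational(23, 24))), 127), 294) = Add(Add(Mul(Rational(23, 24), Rational(-49, 24)), 127), 294) = Add(Add(Rational(-1127, 576), 127), 294) = Add(Rational(72025, 576), 294) = Rational(241369, 576)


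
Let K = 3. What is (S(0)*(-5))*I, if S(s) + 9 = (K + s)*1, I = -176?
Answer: -5280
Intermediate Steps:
S(s) = -6 + s (S(s) = -9 + (3 + s)*1 = -9 + (3 + s) = -6 + s)
(S(0)*(-5))*I = ((-6 + 0)*(-5))*(-176) = -6*(-5)*(-176) = 30*(-176) = -5280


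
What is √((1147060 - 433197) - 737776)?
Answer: 3*I*√2657 ≈ 154.64*I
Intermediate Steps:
√((1147060 - 433197) - 737776) = √(713863 - 737776) = √(-23913) = 3*I*√2657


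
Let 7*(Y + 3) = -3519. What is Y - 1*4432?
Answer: -34564/7 ≈ -4937.7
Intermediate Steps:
Y = -3540/7 (Y = -3 + (⅐)*(-3519) = -3 - 3519/7 = -3540/7 ≈ -505.71)
Y - 1*4432 = -3540/7 - 1*4432 = -3540/7 - 4432 = -34564/7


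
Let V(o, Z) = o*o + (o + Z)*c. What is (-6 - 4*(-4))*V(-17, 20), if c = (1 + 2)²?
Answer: 3160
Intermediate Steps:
c = 9 (c = 3² = 9)
V(o, Z) = o² + 9*Z + 9*o (V(o, Z) = o*o + (o + Z)*9 = o² + (Z + o)*9 = o² + (9*Z + 9*o) = o² + 9*Z + 9*o)
(-6 - 4*(-4))*V(-17, 20) = (-6 - 4*(-4))*((-17)² + 9*20 + 9*(-17)) = (-6 + 16)*(289 + 180 - 153) = 10*316 = 3160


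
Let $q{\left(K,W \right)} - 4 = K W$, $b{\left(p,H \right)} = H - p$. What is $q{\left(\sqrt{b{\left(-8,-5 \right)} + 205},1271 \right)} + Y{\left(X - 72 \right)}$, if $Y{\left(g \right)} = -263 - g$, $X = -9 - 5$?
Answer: $-173 + 5084 \sqrt{13} \approx 18158.0$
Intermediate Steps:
$X = -14$ ($X = -9 - 5 = -14$)
$q{\left(K,W \right)} = 4 + K W$
$q{\left(\sqrt{b{\left(-8,-5 \right)} + 205},1271 \right)} + Y{\left(X - 72 \right)} = \left(4 + \sqrt{\left(-5 - -8\right) + 205} \cdot 1271\right) - \left(249 - 72\right) = \left(4 + \sqrt{\left(-5 + 8\right) + 205} \cdot 1271\right) - 177 = \left(4 + \sqrt{3 + 205} \cdot 1271\right) - 177 = \left(4 + \sqrt{208} \cdot 1271\right) + \left(-263 + 86\right) = \left(4 + 4 \sqrt{13} \cdot 1271\right) - 177 = \left(4 + 5084 \sqrt{13}\right) - 177 = -173 + 5084 \sqrt{13}$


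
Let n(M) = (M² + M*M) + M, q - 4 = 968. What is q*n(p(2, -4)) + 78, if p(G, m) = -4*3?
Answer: 268350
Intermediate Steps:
p(G, m) = -12
q = 972 (q = 4 + 968 = 972)
n(M) = M + 2*M² (n(M) = (M² + M²) + M = 2*M² + M = M + 2*M²)
q*n(p(2, -4)) + 78 = 972*(-12*(1 + 2*(-12))) + 78 = 972*(-12*(1 - 24)) + 78 = 972*(-12*(-23)) + 78 = 972*276 + 78 = 268272 + 78 = 268350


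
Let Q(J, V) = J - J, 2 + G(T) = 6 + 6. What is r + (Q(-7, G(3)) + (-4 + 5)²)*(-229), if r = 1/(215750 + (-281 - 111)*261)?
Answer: -25977301/113438 ≈ -229.00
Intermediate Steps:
G(T) = 10 (G(T) = -2 + (6 + 6) = -2 + 12 = 10)
Q(J, V) = 0
r = 1/113438 (r = 1/(215750 - 392*261) = 1/(215750 - 102312) = 1/113438 ≈ 8.8154e-6)
r + (Q(-7, G(3)) + (-4 + 5)²)*(-229) = 1/113438 + (0 + (-4 + 5)²)*(-229) = 1/113438 + (0 + 1²)*(-229) = 1/113438 + (0 + 1)*(-229) = 1/113438 + 1*(-229) = 1/113438 - 229 = -25977301/113438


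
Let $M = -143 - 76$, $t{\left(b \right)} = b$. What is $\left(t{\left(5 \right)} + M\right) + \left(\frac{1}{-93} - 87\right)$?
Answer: $- \frac{27994}{93} \approx -301.01$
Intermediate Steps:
$M = -219$
$\left(t{\left(5 \right)} + M\right) + \left(\frac{1}{-93} - 87\right) = \left(5 - 219\right) + \left(\frac{1}{-93} - 87\right) = -214 - \frac{8092}{93} = - \frac{27994}{93}$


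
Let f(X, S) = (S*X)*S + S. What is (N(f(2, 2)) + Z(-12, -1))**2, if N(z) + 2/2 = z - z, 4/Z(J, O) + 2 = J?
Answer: 81/49 ≈ 1.6531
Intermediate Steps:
Z(J, O) = 4/(-2 + J)
f(X, S) = S + X*S**2 (f(X, S) = X*S**2 + S = S + X*S**2)
N(z) = -1 (N(z) = -1 + (z - z) = -1 + 0 = -1)
(N(f(2, 2)) + Z(-12, -1))**2 = (-1 + 4/(-2 - 12))**2 = (-1 + 4/(-14))**2 = (-1 + 4*(-1/14))**2 = (-1 - 2/7)**2 = (-9/7)**2 = 81/49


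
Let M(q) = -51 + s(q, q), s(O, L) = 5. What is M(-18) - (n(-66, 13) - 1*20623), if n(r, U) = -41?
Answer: 20618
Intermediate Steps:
M(q) = -46 (M(q) = -51 + 5 = -46)
M(-18) - (n(-66, 13) - 1*20623) = -46 - (-41 - 1*20623) = -46 - (-41 - 20623) = -46 - 1*(-20664) = -46 + 20664 = 20618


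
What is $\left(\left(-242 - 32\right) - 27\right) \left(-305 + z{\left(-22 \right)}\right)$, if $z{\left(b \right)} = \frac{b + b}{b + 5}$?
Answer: $\frac{1547441}{17} \approx 91026.0$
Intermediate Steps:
$z{\left(b \right)} = \frac{2 b}{5 + b}$
$\left(\left(-242 - 32\right) - 27\right) \left(-305 + z{\left(-22 \right)}\right) = \left(\left(-242 - 32\right) - 27\right) \left(-305 + 2 \left(-22\right) \frac{1}{5 - 22}\right) = \left(-274 - 27\right) \left(-305 + 2 \left(-22\right) \frac{1}{-17}\right) = - 301 \left(-305 + 2 \left(-22\right) \left(- \frac{1}{17}\right)\right) = - 301 \left(-305 + \frac{44}{17}\right) = \left(-301\right) \left(- \frac{5141}{17}\right) = \frac{1547441}{17}$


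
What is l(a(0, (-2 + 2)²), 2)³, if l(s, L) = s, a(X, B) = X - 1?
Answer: -1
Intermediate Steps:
a(X, B) = -1 + X
l(a(0, (-2 + 2)²), 2)³ = (-1 + 0)³ = (-1)³ = -1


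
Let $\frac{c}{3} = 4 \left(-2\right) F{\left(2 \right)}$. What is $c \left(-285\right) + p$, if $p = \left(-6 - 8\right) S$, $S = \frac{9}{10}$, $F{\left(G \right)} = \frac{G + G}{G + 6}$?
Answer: $\frac{17037}{5} \approx 3407.4$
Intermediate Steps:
$F{\left(G \right)} = \frac{2 G}{6 + G}$
$S = \frac{9}{10}$ ($S = 9 \cdot \frac{1}{10} = \frac{9}{10} \approx 0.9$)
$c = -12$ ($c = 3 \cdot 4 \left(-2\right) 2 \cdot 2 \frac{1}{6 + 2} = 3 \left(- 8 \cdot 2 \cdot 2 \cdot \frac{1}{8}\right) = 3 \left(\left(-8\right) \frac{1}{2}\right) = 3 \left(-4\right) = -12$)
$p = - \frac{63}{5}$ ($p = \left(-6 - 8\right) \frac{9}{10} = \left(-14\right) \frac{9}{10} = - \frac{63}{5} \approx -12.6$)
$c \left(-285\right) + p = \left(-12\right) \left(-285\right) - \frac{63}{5} = 3420 - \frac{63}{5} = \frac{17037}{5}$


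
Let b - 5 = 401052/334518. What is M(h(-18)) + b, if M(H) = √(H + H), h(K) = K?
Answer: 345607/55753 + 6*I ≈ 6.1989 + 6.0*I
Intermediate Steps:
b = 345607/55753 (b = 5 + 401052/334518 = 5 + 401052*(1/334518) = 5 + 66842/55753 = 345607/55753 ≈ 6.1989)
M(H) = √2*√H (M(H) = √(2*H) = √2*√H)
M(h(-18)) + b = √2*√(-18) + 345607/55753 = √2*(3*I*√2) + 345607/55753 = 6*I + 345607/55753 = 345607/55753 + 6*I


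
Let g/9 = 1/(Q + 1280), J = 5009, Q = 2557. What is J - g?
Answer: 6406508/1279 ≈ 5009.0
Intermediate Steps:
g = 3/1279 (g = 9/(2557 + 1280) = 9/3837 = 9*(1/3837) = 3/1279 ≈ 0.0023456)
J - g = 5009 - 1*3/1279 = 5009 - 3/1279 = 6406508/1279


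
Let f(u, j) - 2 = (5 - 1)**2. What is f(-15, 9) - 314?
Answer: -296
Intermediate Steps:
f(u, j) = 18 (f(u, j) = 2 + (5 - 1)**2 = 2 + 4**2 = 2 + 16 = 18)
f(-15, 9) - 314 = 18 - 314 = -296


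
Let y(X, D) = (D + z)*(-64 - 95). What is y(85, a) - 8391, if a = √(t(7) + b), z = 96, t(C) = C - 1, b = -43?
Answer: -23655 - 159*I*√37 ≈ -23655.0 - 967.16*I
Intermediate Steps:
t(C) = -1 + C
a = I*√37 (a = √((-1 + 7) - 43) = √(6 - 43) = √(-37) = I*√37 ≈ 6.0828*I)
y(X, D) = -15264 - 159*D (y(X, D) = (D + 96)*(-64 - 95) = (96 + D)*(-159) = -15264 - 159*D)
y(85, a) - 8391 = (-15264 - 159*I*√37) - 8391 = -23655 - 159*I*√37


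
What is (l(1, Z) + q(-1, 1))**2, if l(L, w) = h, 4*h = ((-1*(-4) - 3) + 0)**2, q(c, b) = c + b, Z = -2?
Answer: 1/16 ≈ 0.062500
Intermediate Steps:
q(c, b) = b + c
h = 1/4 (h = ((-1*(-4) - 3) + 0)**2/4 = ((4 - 3) + 0)**2/4 = (1 + 0)**2/4 = (1/4)*1**2 = (1/4)*1 = 1/4 ≈ 0.25000)
l(L, w) = 1/4
(l(1, Z) + q(-1, 1))**2 = (1/4 + (1 - 1))**2 = (1/4 + 0)**2 = (1/4)**2 = 1/16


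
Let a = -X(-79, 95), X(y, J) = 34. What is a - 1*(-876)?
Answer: 842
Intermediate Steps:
a = -34 (a = -1*34 = -34)
a - 1*(-876) = -34 - 1*(-876) = -34 + 876 = 842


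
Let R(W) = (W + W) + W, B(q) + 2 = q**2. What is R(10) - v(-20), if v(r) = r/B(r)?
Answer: 5980/199 ≈ 30.050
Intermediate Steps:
B(q) = -2 + q**2
R(W) = 3*W (R(W) = 2*W + W = 3*W)
v(r) = r/(-2 + r**2)
R(10) - v(-20) = 3*10 - (-20)/(-2 + (-20)**2) = 30 - (-20)/(-2 + 400) = 30 - (-20)/398 = 30 - 1*(-10/199) = 30 + 10/199 = 5980/199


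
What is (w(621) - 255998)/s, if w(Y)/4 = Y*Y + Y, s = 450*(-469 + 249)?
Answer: -25781/1980 ≈ -13.021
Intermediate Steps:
s = -99000 (s = 450*(-220) = -99000)
w(Y) = 4*Y + 4*Y**2 (w(Y) = 4*(Y*Y + Y) = 4*(Y**2 + Y) = 4*(Y + Y**2) = 4*Y + 4*Y**2)
(w(621) - 255998)/s = (4*621*(1 + 621) - 255998)/(-99000) = (4*621*622 - 255998)*(-1/99000) = (1545048 - 255998)*(-1/99000) = 1289050*(-1/99000) = -25781/1980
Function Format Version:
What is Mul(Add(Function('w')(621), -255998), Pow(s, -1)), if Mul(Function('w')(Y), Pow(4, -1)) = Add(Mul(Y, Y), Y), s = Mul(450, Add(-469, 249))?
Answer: Rational(-25781, 1980) ≈ -13.021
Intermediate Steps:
s = -99000 (s = Mul(450, -220) = -99000)
Function('w')(Y) = Add(Mul(4, Y), Mul(4, Pow(Y, 2))) (Function('w')(Y) = Mul(4, Add(Mul(Y, Y), Y)) = Mul(4, Add(Pow(Y, 2), Y)) = Mul(4, Add(Y, Pow(Y, 2))) = Add(Mul(4, Y), Mul(4, Pow(Y, 2))))
Mul(Add(Function('w')(621), -255998), Pow(s, -1)) = Mul(Add(Mul(4, 621, Add(1, 621)), -255998), Pow(-99000, -1)) = Mul(Add(Mul(4, 621, 622), -255998), Rational(-1, 99000)) = Mul(Add(1545048, -255998), Rational(-1, 99000)) = Mul(1289050, Rational(-1, 99000)) = Rational(-25781, 1980)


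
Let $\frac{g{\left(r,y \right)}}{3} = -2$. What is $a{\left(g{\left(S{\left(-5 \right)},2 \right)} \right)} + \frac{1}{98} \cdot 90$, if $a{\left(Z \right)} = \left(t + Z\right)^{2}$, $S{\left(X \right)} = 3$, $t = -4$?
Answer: $\frac{4945}{49} \approx 100.92$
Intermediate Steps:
$g{\left(r,y \right)} = -6$ ($g{\left(r,y \right)} = 3 \left(-2\right) = -6$)
$a{\left(Z \right)} = \left(-4 + Z\right)^{2}$
$a{\left(g{\left(S{\left(-5 \right)},2 \right)} \right)} + \frac{1}{98} \cdot 90 = \left(-4 - 6\right)^{2} + \frac{1}{98} \cdot 90 = \left(-10\right)^{2} + \frac{1}{98} \cdot 90 = 100 + \frac{45}{49} = \frac{4945}{49}$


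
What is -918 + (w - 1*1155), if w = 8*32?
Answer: -1817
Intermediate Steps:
w = 256
-918 + (w - 1*1155) = -918 + (256 - 1*1155) = -918 + (256 - 1155) = -918 - 899 = -1817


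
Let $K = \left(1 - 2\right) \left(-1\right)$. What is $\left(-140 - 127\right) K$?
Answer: $-267$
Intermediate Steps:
$K = 1$ ($K = \left(1 + \left(-4 + 2\right)\right) \left(-1\right) = \left(1 - 2\right) \left(-1\right) = \left(-1\right) \left(-1\right) = 1$)
$\left(-140 - 127\right) K = \left(-140 - 127\right) 1 = \left(-267\right) 1 = -267$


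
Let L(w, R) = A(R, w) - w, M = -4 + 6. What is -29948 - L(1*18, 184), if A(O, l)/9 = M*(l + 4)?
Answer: -30326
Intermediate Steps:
M = 2
A(O, l) = 72 + 18*l (A(O, l) = 9*(2*(l + 4)) = 9*(2*(4 + l)) = 9*(8 + 2*l) = 72 + 18*l)
L(w, R) = 72 + 17*w (L(w, R) = (72 + 18*w) - w = 72 + 17*w)
-29948 - L(1*18, 184) = -29948 - (72 + 17*(1*18)) = -29948 - (72 + 17*18) = -29948 - (72 + 306) = -29948 - 1*378 = -29948 - 378 = -30326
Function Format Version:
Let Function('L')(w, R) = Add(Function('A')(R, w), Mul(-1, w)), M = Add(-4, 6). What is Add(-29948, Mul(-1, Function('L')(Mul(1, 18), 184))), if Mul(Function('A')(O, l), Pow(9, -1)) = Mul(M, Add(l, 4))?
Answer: -30326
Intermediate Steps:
M = 2
Function('A')(O, l) = Add(72, Mul(18, l)) (Function('A')(O, l) = Mul(9, Mul(2, Add(l, 4))) = Mul(9, Mul(2, Add(4, l))) = Mul(9, Add(8, Mul(2, l))) = Add(72, Mul(18, l)))
Function('L')(w, R) = Add(72, Mul(17, w)) (Function('L')(w, R) = Add(Add(72, Mul(18, w)), Mul(-1, w)) = Add(72, Mul(17, w)))
Add(-29948, Mul(-1, Function('L')(Mul(1, 18), 184))) = Add(-29948, Mul(-1, Add(72, Mul(17, Mul(1, 18))))) = Add(-29948, Mul(-1, Add(72, Mul(17, 18)))) = Add(-29948, Mul(-1, Add(72, 306))) = Add(-29948, Mul(-1, 378)) = Add(-29948, -378) = -30326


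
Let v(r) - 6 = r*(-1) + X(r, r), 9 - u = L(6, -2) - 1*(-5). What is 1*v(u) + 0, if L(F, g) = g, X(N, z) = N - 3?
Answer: 3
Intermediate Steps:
X(N, z) = -3 + N
u = 6 (u = 9 - (-2 - 1*(-5)) = 9 - (-2 + 5) = 9 - 1*3 = 9 - 3 = 6)
v(r) = 3 (v(r) = 6 + (r*(-1) + (-3 + r)) = 6 + (-r + (-3 + r)) = 6 - 3 = 3)
1*v(u) + 0 = 1*3 + 0 = 3 + 0 = 3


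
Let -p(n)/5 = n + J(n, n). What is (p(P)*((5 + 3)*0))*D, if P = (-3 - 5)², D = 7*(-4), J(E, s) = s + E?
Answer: 0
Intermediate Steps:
J(E, s) = E + s
D = -28
P = 64 (P = (-8)² = 64)
p(n) = -15*n (p(n) = -5*(n + (n + n)) = -5*(n + 2*n) = -15*n)
(p(P)*((5 + 3)*0))*D = ((-15*64)*((5 + 3)*0))*(-28) = -7680*0*(-28) = -960*0*(-28) = 0*(-28) = 0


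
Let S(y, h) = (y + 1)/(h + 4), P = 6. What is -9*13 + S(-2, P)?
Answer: -1171/10 ≈ -117.10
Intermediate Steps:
S(y, h) = (1 + y)/(4 + h)
-9*13 + S(-2, P) = -9*13 + (1 - 2)/(4 + 6) = -117 - 1/10 = -1171/10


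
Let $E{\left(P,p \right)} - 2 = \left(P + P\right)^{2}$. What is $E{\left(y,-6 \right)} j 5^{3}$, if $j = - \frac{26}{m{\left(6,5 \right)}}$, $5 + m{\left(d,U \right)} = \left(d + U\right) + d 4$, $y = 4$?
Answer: $-7150$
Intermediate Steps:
$m{\left(d,U \right)} = -5 + U + 5 d$ ($m{\left(d,U \right)} = -5 + \left(\left(d + U\right) + d 4\right) = -5 + \left(\left(U + d\right) + 4 d\right) = -5 + \left(U + 5 d\right) = -5 + U + 5 d$)
$E{\left(P,p \right)} = 2 + 4 P^{2}$ ($E{\left(P,p \right)} = 2 + \left(P + P\right)^{2} = 2 + \left(2 P\right)^{2} = 2 + 4 P^{2}$)
$j = - \frac{13}{15}$ ($j = - \frac{26}{-5 + 5 + 5 \cdot 6} = - \frac{26}{-5 + 5 + 30} = - \frac{26}{30} = \left(-26\right) \frac{1}{30} = - \frac{13}{15} \approx -0.86667$)
$E{\left(y,-6 \right)} j 5^{3} = \left(2 + 4 \cdot 4^{2}\right) \left(- \frac{13}{15}\right) 5^{3} = \left(2 + 4 \cdot 16\right) \left(- \frac{13}{15}\right) 125 = \left(2 + 64\right) \left(- \frac{13}{15}\right) 125 = 66 \left(- \frac{13}{15}\right) 125 = \left(- \frac{286}{5}\right) 125 = -7150$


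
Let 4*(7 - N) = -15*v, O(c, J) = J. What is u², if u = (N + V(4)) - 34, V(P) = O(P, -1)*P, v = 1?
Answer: 11881/16 ≈ 742.56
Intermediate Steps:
V(P) = -P
N = 43/4 (N = 7 - (-15)/4 = 7 - ¼*(-15) = 7 + 15/4 = 43/4 ≈ 10.750)
u = -109/4 (u = (43/4 - 1*4) - 34 = (43/4 - 4) - 34 = 27/4 - 34 = -109/4 ≈ -27.250)
u² = (-109/4)² = 11881/16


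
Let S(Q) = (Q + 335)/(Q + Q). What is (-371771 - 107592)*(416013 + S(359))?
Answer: -71592391398082/359 ≈ -1.9942e+11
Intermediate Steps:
S(Q) = (335 + Q)/(2*Q) (S(Q) = (335 + Q)/((2*Q)) = (335 + Q)*(1/(2*Q)) = (335 + Q)/(2*Q))
(-371771 - 107592)*(416013 + S(359)) = (-371771 - 107592)*(416013 + (1/2)*(335 + 359)/359) = -479363*(416013 + (1/2)*(1/359)*694) = -479363*(416013 + 347/359) = -479363*149349014/359 = -71592391398082/359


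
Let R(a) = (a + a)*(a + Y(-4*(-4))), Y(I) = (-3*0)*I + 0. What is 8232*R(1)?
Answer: 16464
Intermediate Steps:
Y(I) = 0 (Y(I) = 0*I + 0 = 0 + 0 = 0)
R(a) = 2*a² (R(a) = (a + a)*(a + 0) = (2*a)*a = 2*a²)
8232*R(1) = 8232*(2*1²) = 8232*(2*1) = 8232*2 = 16464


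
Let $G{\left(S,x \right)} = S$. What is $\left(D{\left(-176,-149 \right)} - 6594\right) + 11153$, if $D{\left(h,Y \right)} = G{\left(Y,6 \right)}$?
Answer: $4410$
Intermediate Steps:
$D{\left(h,Y \right)} = Y$
$\left(D{\left(-176,-149 \right)} - 6594\right) + 11153 = \left(-149 - 6594\right) + 11153 = -6743 + 11153 = 4410$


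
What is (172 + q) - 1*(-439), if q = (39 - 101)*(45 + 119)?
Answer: -9557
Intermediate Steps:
q = -10168 (q = -62*164 = -10168)
(172 + q) - 1*(-439) = (172 - 10168) - 1*(-439) = -9996 + 439 = -9557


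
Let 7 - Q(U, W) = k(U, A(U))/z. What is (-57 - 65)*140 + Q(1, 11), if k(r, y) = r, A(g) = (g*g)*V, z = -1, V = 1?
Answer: -17072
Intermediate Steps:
A(g) = g² (A(g) = (g*g)*1 = g²*1 = g²)
Q(U, W) = 7 + U (Q(U, W) = 7 - U/(-1) = 7 - U*(-1) = 7 - (-1)*U = 7 + U)
(-57 - 65)*140 + Q(1, 11) = (-57 - 65)*140 + (7 + 1) = -122*140 + 8 = -17080 + 8 = -17072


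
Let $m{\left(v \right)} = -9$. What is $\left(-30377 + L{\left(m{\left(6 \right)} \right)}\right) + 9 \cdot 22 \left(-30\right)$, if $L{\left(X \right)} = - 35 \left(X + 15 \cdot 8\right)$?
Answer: $-40202$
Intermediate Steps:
$L{\left(X \right)} = -4200 - 35 X$ ($L{\left(X \right)} = - 35 \left(X + 120\right) = - 35 \left(120 + X\right) = -4200 - 35 X$)
$\left(-30377 + L{\left(m{\left(6 \right)} \right)}\right) + 9 \cdot 22 \left(-30\right) = \left(-30377 - 3885\right) + 9 \cdot 22 \left(-30\right) = \left(-30377 + \left(-4200 + 315\right)\right) + 198 \left(-30\right) = \left(-30377 - 3885\right) - 5940 = -34262 - 5940 = -40202$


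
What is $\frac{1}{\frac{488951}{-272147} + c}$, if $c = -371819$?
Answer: $- \frac{272147}{101189914344} \approx -2.6895 \cdot 10^{-6}$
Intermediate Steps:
$\frac{1}{\frac{488951}{-272147} + c} = \frac{1}{\frac{488951}{-272147} - 371819} = \frac{1}{488951 \left(- \frac{1}{272147}\right) - 371819} = \frac{1}{- \frac{488951}{272147} - 371819} = \frac{1}{- \frac{101189914344}{272147}} = - \frac{272147}{101189914344}$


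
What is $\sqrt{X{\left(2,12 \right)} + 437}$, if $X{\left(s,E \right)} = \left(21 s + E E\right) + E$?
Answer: $\sqrt{635} \approx 25.199$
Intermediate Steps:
$X{\left(s,E \right)} = E + E^{2} + 21 s$ ($X{\left(s,E \right)} = \left(21 s + E^{2}\right) + E = \left(E^{2} + 21 s\right) + E = E + E^{2} + 21 s$)
$\sqrt{X{\left(2,12 \right)} + 437} = \sqrt{\left(12 + 12^{2} + 21 \cdot 2\right) + 437} = \sqrt{\left(12 + 144 + 42\right) + 437} = \sqrt{198 + 437} = \sqrt{635}$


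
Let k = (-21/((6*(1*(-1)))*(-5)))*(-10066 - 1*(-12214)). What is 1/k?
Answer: -5/7518 ≈ -0.00066507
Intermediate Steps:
k = -7518/5 (k = (-21/((6*(-1))*(-5)))*(-10066 + 12214) = -21/((-6*(-5)))*2148 = -21/30*2148 = -21*1/30*2148 = -7/10*2148 = -7518/5 ≈ -1503.6)
1/k = 1/(-7518/5) = -5/7518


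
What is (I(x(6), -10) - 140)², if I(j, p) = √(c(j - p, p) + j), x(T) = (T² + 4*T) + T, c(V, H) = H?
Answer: 19656 - 560*√14 ≈ 17561.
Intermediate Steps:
x(T) = T² + 5*T
I(j, p) = √(j + p) (I(j, p) = √(p + j) = √(j + p))
(I(x(6), -10) - 140)² = (√(6*(5 + 6) - 10) - 140)² = (√(6*11 - 10) - 140)² = (√(66 - 10) - 140)² = (√56 - 140)² = (2*√14 - 140)² = (-140 + 2*√14)²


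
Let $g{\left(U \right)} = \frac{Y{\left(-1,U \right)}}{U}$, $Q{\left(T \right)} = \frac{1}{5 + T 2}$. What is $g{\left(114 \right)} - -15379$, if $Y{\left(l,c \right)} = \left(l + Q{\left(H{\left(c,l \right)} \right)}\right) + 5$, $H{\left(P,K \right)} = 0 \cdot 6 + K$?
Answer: $\frac{5259631}{342} \approx 15379.0$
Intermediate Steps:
$H{\left(P,K \right)} = K$ ($H{\left(P,K \right)} = 0 + K = K$)
$Q{\left(T \right)} = \frac{1}{5 + 2 T}$
$Y{\left(l,c \right)} = 5 + l + \frac{1}{5 + 2 l}$ ($Y{\left(l,c \right)} = \left(l + \frac{1}{5 + 2 l}\right) + 5 = 5 + l + \frac{1}{5 + 2 l}$)
$g{\left(U \right)} = \frac{13}{3 U}$ ($g{\left(U \right)} = \frac{\frac{1}{5 + 2 \left(-1\right)} \left(1 + \left(5 - 1\right) \left(5 + 2 \left(-1\right)\right)\right)}{U} = \frac{\frac{1}{5 - 2} \left(1 + 4 \left(5 - 2\right)\right)}{U} = \frac{\frac{1}{3} \left(1 + 4 \cdot 3\right)}{U} = \frac{\frac{1}{3} \left(1 + 12\right)}{U} = \frac{\frac{1}{3} \cdot 13}{U} = \frac{13}{3 U}$)
$g{\left(114 \right)} - -15379 = \frac{13}{3 \cdot 114} - -15379 = \frac{13}{3} \cdot \frac{1}{114} + 15379 = \frac{13}{342} + 15379 = \frac{5259631}{342}$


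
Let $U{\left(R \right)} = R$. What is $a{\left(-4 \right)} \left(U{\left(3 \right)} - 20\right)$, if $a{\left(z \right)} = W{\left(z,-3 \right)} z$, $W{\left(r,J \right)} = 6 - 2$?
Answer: $272$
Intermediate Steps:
$W{\left(r,J \right)} = 4$
$a{\left(z \right)} = 4 z$
$a{\left(-4 \right)} \left(U{\left(3 \right)} - 20\right) = 4 \left(-4\right) \left(3 - 20\right) = \left(-16\right) \left(-17\right) = 272$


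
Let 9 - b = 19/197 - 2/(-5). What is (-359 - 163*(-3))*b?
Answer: 217776/197 ≈ 1105.5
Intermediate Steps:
b = 8376/985 (b = 9 - (19/197 - 2/(-5)) = 9 - (19*(1/197) - 2*(-1/5)) = 9 - (19/197 + 2/5) = 9 - 1*489/985 = 9 - 489/985 = 8376/985 ≈ 8.5036)
(-359 - 163*(-3))*b = (-359 - 163*(-3))*(8376/985) = (-359 + 489)*(8376/985) = 130*(8376/985) = 217776/197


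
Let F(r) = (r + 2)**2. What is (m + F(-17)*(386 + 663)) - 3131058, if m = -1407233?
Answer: -4302266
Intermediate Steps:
F(r) = (2 + r)**2
(m + F(-17)*(386 + 663)) - 3131058 = (-1407233 + (2 - 17)**2*(386 + 663)) - 3131058 = (-1407233 + (-15)**2*1049) - 3131058 = (-1407233 + 225*1049) - 3131058 = (-1407233 + 236025) - 3131058 = -1171208 - 3131058 = -4302266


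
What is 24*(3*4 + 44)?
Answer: 1344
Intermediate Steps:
24*(3*4 + 44) = 24*(12 + 44) = 24*56 = 1344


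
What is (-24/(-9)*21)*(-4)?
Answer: -224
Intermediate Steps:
(-24/(-9)*21)*(-4) = (-24*(-⅑)*21)*(-4) = ((8/3)*21)*(-4) = 56*(-4) = -224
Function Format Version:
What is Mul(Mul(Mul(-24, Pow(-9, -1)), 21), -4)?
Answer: -224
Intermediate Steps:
Mul(Mul(Mul(-24, Pow(-9, -1)), 21), -4) = Mul(Mul(Mul(-24, Rational(-1, 9)), 21), -4) = Mul(Mul(Rational(8, 3), 21), -4) = Mul(56, -4) = -224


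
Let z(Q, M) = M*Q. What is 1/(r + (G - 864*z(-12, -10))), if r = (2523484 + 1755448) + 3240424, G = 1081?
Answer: 1/7416757 ≈ 1.3483e-7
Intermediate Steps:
r = 7519356 (r = 4278932 + 3240424 = 7519356)
1/(r + (G - 864*z(-12, -10))) = 1/(7519356 + (1081 - (-8640)*(-12))) = 1/(7519356 + (1081 - 864*120)) = 1/(7519356 + (1081 - 103680)) = 1/(7519356 - 102599) = 1/7416757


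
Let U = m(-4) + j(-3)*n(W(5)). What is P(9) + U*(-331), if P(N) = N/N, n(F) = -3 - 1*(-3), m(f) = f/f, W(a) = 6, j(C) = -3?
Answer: -330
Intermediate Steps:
m(f) = 1
n(F) = 0 (n(F) = -3 + 3 = 0)
P(N) = 1
U = 1 (U = 1 - 3*0 = 1 + 0 = 1)
P(9) + U*(-331) = 1 + 1*(-331) = 1 - 331 = -330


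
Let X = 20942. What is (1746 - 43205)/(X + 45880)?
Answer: -41459/66822 ≈ -0.62044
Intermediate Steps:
(1746 - 43205)/(X + 45880) = (1746 - 43205)/(20942 + 45880) = -41459/66822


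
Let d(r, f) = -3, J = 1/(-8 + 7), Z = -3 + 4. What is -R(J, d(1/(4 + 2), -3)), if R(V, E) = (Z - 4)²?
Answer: -9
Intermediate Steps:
Z = 1
J = -1 (J = 1/(-1) = -1)
R(V, E) = 9 (R(V, E) = (1 - 4)² = (-3)² = 9)
-R(J, d(1/(4 + 2), -3)) = -1*9 = -9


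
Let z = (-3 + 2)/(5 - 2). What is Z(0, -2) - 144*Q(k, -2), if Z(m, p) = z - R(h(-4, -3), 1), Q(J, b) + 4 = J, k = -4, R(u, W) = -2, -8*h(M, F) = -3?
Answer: 3461/3 ≈ 1153.7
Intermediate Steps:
h(M, F) = 3/8 (h(M, F) = -⅛*(-3) = 3/8)
Q(J, b) = -4 + J
z = -⅓ (z = -1/3 = -1*⅓ = -⅓ ≈ -0.33333)
Z(m, p) = 5/3 (Z(m, p) = -⅓ - 1*(-2) = -⅓ + 2 = 5/3)
Z(0, -2) - 144*Q(k, -2) = 5/3 - 144*(-4 - 4) = 5/3 - 144*(-8) = 5/3 + 1152 = 3461/3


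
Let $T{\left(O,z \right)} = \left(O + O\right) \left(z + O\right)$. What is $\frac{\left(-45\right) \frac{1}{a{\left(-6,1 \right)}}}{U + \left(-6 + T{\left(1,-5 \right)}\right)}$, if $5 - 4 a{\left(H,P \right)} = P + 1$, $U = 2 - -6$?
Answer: $10$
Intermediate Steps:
$U = 8$ ($U = 2 + 6 = 8$)
$a{\left(H,P \right)} = 1 - \frac{P}{4}$ ($a{\left(H,P \right)} = \frac{5}{4} - \frac{P + 1}{4} = \frac{5}{4} - \frac{1 + P}{4} = \frac{5}{4} - \left(\frac{1}{4} + \frac{P}{4}\right) = 1 - \frac{P}{4}$)
$T{\left(O,z \right)} = 2 O \left(O + z\right)$
$\frac{\left(-45\right) \frac{1}{a{\left(-6,1 \right)}}}{U + \left(-6 + T{\left(1,-5 \right)}\right)} = \frac{\left(-45\right) \frac{1}{1 - \frac{1}{4}}}{8 + \left(-6 + 2 \cdot 1 \left(1 - 5\right)\right)} = \frac{\left(-45\right) \frac{1}{1 - \frac{1}{4}}}{8 + \left(-6 + 2 \cdot 1 \left(-4\right)\right)} = \frac{\left(-45\right) \frac{1}{\frac{3}{4}}}{8 - 14} = \frac{\left(-45\right) \frac{4}{3}}{8 - 14} = - \frac{60}{-6} = \left(-60\right) \left(- \frac{1}{6}\right) = 10$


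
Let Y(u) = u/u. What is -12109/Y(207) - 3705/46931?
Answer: -568291184/46931 ≈ -12109.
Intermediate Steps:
Y(u) = 1
-12109/Y(207) - 3705/46931 = -12109/1 - 3705/46931 = -12109*1 - 3705*1/46931 = -12109 - 3705/46931 = -568291184/46931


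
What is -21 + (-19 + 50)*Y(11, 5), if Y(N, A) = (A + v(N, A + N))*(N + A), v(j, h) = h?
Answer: 10395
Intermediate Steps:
Y(N, A) = (A + N)*(N + 2*A) (Y(N, A) = (A + (A + N))*(N + A) = (N + 2*A)*(A + N) = (A + N)*(N + 2*A))
-21 + (-19 + 50)*Y(11, 5) = -21 + (-19 + 50)*(11² + 2*5² + 3*5*11) = -21 + 31*(121 + 2*25 + 165) = -21 + 31*(121 + 50 + 165) = -21 + 31*336 = -21 + 10416 = 10395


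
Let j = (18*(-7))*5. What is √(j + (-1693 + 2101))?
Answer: I*√222 ≈ 14.9*I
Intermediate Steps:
j = -630 (j = -126*5 = -630)
√(j + (-1693 + 2101)) = √(-630 + (-1693 + 2101)) = √(-630 + 408) = √(-222) = I*√222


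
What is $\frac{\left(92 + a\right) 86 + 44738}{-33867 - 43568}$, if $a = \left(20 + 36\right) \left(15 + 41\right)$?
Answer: $- \frac{322346}{77435} \approx -4.1628$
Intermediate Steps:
$a = 3136$ ($a = 56 \cdot 56 = 3136$)
$\frac{\left(92 + a\right) 86 + 44738}{-33867 - 43568} = \frac{\left(92 + 3136\right) 86 + 44738}{-33867 - 43568} = \frac{3228 \cdot 86 + 44738}{-77435} = \left(277608 + 44738\right) \left(- \frac{1}{77435}\right) = 322346 \left(- \frac{1}{77435}\right) = - \frac{322346}{77435}$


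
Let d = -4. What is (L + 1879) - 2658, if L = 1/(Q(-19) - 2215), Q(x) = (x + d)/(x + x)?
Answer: -65550551/84147 ≈ -779.00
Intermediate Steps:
Q(x) = (-4 + x)/(2*x) (Q(x) = (x - 4)/(x + x) = (-4 + x)/((2*x)) = (-4 + x)*(1/(2*x)) = (-4 + x)/(2*x))
L = -38/84147 (L = 1/((½)*(-4 - 19)/(-19) - 2215) = 1/((½)*(-1/19)*(-23) - 2215) = 1/(23/38 - 2215) = 1/(-84147/38) = -38/84147 ≈ -0.00045159)
(L + 1879) - 2658 = (-38/84147 + 1879) - 2658 = 158112175/84147 - 2658 = -65550551/84147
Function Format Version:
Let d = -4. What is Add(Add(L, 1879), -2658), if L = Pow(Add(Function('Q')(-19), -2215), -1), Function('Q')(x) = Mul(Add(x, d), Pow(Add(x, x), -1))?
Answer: Rational(-65550551, 84147) ≈ -779.00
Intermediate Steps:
Function('Q')(x) = Mul(Rational(1, 2), Pow(x, -1), Add(-4, x)) (Function('Q')(x) = Mul(Add(x, -4), Pow(Add(x, x), -1)) = Mul(Add(-4, x), Pow(Mul(2, x), -1)) = Mul(Add(-4, x), Mul(Rational(1, 2), Pow(x, -1))) = Mul(Rational(1, 2), Pow(x, -1), Add(-4, x)))
L = Rational(-38, 84147) (L = Pow(Add(Mul(Rational(1, 2), Pow(-19, -1), Add(-4, -19)), -2215), -1) = Pow(Add(Mul(Rational(1, 2), Rational(-1, 19), -23), -2215), -1) = Pow(Add(Rational(23, 38), -2215), -1) = Pow(Rational(-84147, 38), -1) = Rational(-38, 84147) ≈ -0.00045159)
Add(Add(L, 1879), -2658) = Add(Add(Rational(-38, 84147), 1879), -2658) = Add(Rational(158112175, 84147), -2658) = Rational(-65550551, 84147)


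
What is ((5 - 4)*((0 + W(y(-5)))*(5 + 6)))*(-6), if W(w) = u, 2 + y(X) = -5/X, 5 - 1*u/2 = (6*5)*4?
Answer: 15180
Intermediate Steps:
u = -230 (u = 10 - 2*6*5*4 = 10 - 60*4 = 10 - 2*120 = 10 - 240 = -230)
y(X) = -2 - 5/X
W(w) = -230
((5 - 4)*((0 + W(y(-5)))*(5 + 6)))*(-6) = ((5 - 4)*((0 - 230)*(5 + 6)))*(-6) = (1*(-230*11))*(-6) = (1*(-2530))*(-6) = -2530*(-6) = 15180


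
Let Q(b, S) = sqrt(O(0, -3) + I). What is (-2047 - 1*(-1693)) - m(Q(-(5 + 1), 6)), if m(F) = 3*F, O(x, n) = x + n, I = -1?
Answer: -354 - 6*I ≈ -354.0 - 6.0*I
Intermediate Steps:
O(x, n) = n + x
Q(b, S) = 2*I (Q(b, S) = sqrt((-3 + 0) - 1) = sqrt(-3 - 1) = sqrt(-4) = 2*I)
(-2047 - 1*(-1693)) - m(Q(-(5 + 1), 6)) = (-2047 - 1*(-1693)) - 3*2*I = (-2047 + 1693) - 6*I = -354 - 6*I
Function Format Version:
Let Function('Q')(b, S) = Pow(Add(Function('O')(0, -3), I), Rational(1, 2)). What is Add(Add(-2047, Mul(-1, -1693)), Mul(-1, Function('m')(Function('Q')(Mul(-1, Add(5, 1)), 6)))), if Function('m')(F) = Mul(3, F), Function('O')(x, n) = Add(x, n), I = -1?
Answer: Add(-354, Mul(-6, I)) ≈ Add(-354.00, Mul(-6.0000, I))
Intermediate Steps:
Function('O')(x, n) = Add(n, x)
Function('Q')(b, S) = Mul(2, I) (Function('Q')(b, S) = Pow(Add(Add(-3, 0), -1), Rational(1, 2)) = Pow(Add(-3, -1), Rational(1, 2)) = Pow(-4, Rational(1, 2)) = Mul(2, I))
Add(Add(-2047, Mul(-1, -1693)), Mul(-1, Function('m')(Function('Q')(Mul(-1, Add(5, 1)), 6)))) = Add(Add(-2047, Mul(-1, -1693)), Mul(-1, Mul(3, Mul(2, I)))) = Add(Add(-2047, 1693), Mul(-1, Mul(6, I))) = Add(-354, Mul(-6, I))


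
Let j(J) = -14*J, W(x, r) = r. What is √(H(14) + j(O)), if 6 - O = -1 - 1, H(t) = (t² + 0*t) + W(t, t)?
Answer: 7*√2 ≈ 9.8995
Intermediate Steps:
H(t) = t + t² (H(t) = (t² + 0*t) + t = (t² + 0) + t = t² + t = t + t²)
O = 8 (O = 6 - (-1 - 1) = 6 - 1*(-2) = 6 + 2 = 8)
√(H(14) + j(O)) = √(14*(1 + 14) - 14*8) = √(14*15 - 112) = √(210 - 112) = √98 = 7*√2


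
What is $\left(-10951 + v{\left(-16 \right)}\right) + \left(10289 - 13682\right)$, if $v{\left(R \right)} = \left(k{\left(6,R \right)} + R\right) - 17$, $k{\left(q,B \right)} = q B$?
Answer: $-14473$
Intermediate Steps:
$k{\left(q,B \right)} = B q$
$v{\left(R \right)} = -17 + 7 R$ ($v{\left(R \right)} = \left(R 6 + R\right) - 17 = \left(6 R + R\right) - 17 = 7 R - 17 = -17 + 7 R$)
$\left(-10951 + v{\left(-16 \right)}\right) + \left(10289 - 13682\right) = \left(-10951 + \left(-17 + 7 \left(-16\right)\right)\right) + \left(10289 - 13682\right) = \left(-10951 - 129\right) - 3393 = -11080 - 3393 = -14473$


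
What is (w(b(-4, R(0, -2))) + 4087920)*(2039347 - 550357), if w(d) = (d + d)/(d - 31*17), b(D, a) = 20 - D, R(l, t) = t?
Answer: 3061696544930880/503 ≈ 6.0869e+12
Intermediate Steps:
w(d) = 2*d/(-527 + d) (w(d) = (2*d)/(d - 527) = (2*d)/(-527 + d) = 2*d/(-527 + d))
(w(b(-4, R(0, -2))) + 4087920)*(2039347 - 550357) = (2*(20 - 1*(-4))/(-527 + (20 - 1*(-4))) + 4087920)*(2039347 - 550357) = (2*(20 + 4)/(-527 + (20 + 4)) + 4087920)*1488990 = (2*24/(-527 + 24) + 4087920)*1488990 = (2*24/(-503) + 4087920)*1488990 = (2*24*(-1/503) + 4087920)*1488990 = (-48/503 + 4087920)*1488990 = (2056223712/503)*1488990 = 3061696544930880/503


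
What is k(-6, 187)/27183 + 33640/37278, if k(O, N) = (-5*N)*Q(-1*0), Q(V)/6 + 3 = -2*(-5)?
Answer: -5386970/9934587 ≈ -0.54224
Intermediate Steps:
Q(V) = 42 (Q(V) = -18 + 6*(-2*(-5)) = -18 + 6*10 = -18 + 60 = 42)
k(O, N) = -210*N (k(O, N) = -5*N*42 = -210*N)
k(-6, 187)/27183 + 33640/37278 = -210*187/27183 + 33640/37278 = -39270*1/27183 + 33640*(1/37278) = -770/533 + 16820/18639 = -5386970/9934587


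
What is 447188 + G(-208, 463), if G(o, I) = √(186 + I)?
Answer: 447188 + √649 ≈ 4.4721e+5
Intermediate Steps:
447188 + G(-208, 463) = 447188 + √(186 + 463) = 447188 + √649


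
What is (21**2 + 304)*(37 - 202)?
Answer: -122925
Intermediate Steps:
(21**2 + 304)*(37 - 202) = (441 + 304)*(-165) = 745*(-165) = -122925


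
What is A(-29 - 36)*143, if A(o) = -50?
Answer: -7150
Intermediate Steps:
A(-29 - 36)*143 = -50*143 = -7150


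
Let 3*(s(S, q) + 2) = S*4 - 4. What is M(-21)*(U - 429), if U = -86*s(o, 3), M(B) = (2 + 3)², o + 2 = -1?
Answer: 15125/3 ≈ 5041.7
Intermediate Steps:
o = -3 (o = -2 - 1 = -3)
M(B) = 25 (M(B) = 5² = 25)
s(S, q) = -10/3 + 4*S/3 (s(S, q) = -2 + (S*4 - 4)/3 = -2 + (4*S - 4)/3 = -2 + (-4 + 4*S)/3 = -2 + (-4/3 + 4*S/3) = -10/3 + 4*S/3)
U = 1892/3 (U = -86*(-10/3 + (4/3)*(-3)) = -86*(-10/3 - 4) = -86*(-22/3) = 1892/3 ≈ 630.67)
M(-21)*(U - 429) = 25*(1892/3 - 429) = 25*(605/3) = 15125/3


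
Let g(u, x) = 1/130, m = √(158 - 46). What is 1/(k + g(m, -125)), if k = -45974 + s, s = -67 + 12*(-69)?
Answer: -130/6092969 ≈ -2.1336e-5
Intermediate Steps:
m = 4*√7 (m = √112 = 4*√7 ≈ 10.583)
g(u, x) = 1/130
s = -895 (s = -67 - 828 = -895)
k = -46869 (k = -45974 - 895 = -46869)
1/(k + g(m, -125)) = 1/(-46869 + 1/130) = 1/(-6092969/130) = -130/6092969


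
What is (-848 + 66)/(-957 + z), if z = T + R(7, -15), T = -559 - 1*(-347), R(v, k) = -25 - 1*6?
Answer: 391/600 ≈ 0.65167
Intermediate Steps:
R(v, k) = -31 (R(v, k) = -25 - 6 = -31)
T = -212 (T = -559 + 347 = -212)
z = -243 (z = -212 - 31 = -243)
(-848 + 66)/(-957 + z) = (-848 + 66)/(-957 - 243) = -782/(-1200) = -782*(-1/1200) = 391/600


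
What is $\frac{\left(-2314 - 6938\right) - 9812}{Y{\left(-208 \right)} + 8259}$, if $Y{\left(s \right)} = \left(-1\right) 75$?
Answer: $- \frac{2383}{1023} \approx -2.3294$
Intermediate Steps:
$Y{\left(s \right)} = -75$
$\frac{\left(-2314 - 6938\right) - 9812}{Y{\left(-208 \right)} + 8259} = \frac{\left(-2314 - 6938\right) - 9812}{-75 + 8259} = \frac{\left(-2314 - 6938\right) - 9812}{8184} = \left(-9252 - 9812\right) \frac{1}{8184} = \left(-19064\right) \frac{1}{8184} = - \frac{2383}{1023}$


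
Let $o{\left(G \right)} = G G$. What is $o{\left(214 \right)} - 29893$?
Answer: $15903$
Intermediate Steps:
$o{\left(G \right)} = G^{2}$
$o{\left(214 \right)} - 29893 = 214^{2} - 29893 = 45796 - 29893 = 15903$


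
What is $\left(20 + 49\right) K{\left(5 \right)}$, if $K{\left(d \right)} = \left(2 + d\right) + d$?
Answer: $828$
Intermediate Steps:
$K{\left(d \right)} = 2 + 2 d$
$\left(20 + 49\right) K{\left(5 \right)} = \left(20 + 49\right) \left(2 + 2 \cdot 5\right) = 69 \left(2 + 10\right) = 69 \cdot 12 = 828$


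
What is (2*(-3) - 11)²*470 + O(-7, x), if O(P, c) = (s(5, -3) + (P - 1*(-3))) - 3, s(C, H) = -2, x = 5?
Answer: 135821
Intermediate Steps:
O(P, c) = -2 + P (O(P, c) = (-2 + (P - 1*(-3))) - 3 = (-2 + (P + 3)) - 3 = (-2 + (3 + P)) - 3 = (1 + P) - 3 = -2 + P)
(2*(-3) - 11)²*470 + O(-7, x) = (2*(-3) - 11)²*470 + (-2 - 7) = (-6 - 11)²*470 - 9 = (-17)²*470 - 9 = 289*470 - 9 = 135830 - 9 = 135821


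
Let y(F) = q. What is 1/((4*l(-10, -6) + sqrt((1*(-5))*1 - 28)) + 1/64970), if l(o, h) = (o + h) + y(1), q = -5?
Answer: -354572410630/29923373365141 - 4221100900*I*sqrt(33)/29923373365141 ≈ -0.011849 - 0.00081035*I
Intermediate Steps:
y(F) = -5
l(o, h) = -5 + h + o (l(o, h) = (o + h) - 5 = (h + o) - 5 = -5 + h + o)
1/((4*l(-10, -6) + sqrt((1*(-5))*1 - 28)) + 1/64970) = 1/((4*(-5 - 6 - 10) + sqrt((1*(-5))*1 - 28)) + 1/64970) = 1/((4*(-21) + sqrt(-5*1 - 28)) + 1/64970) = 1/((-84 + sqrt(-5 - 28)) + 1/64970) = 1/((-84 + sqrt(-33)) + 1/64970) = 1/((-84 + I*sqrt(33)) + 1/64970) = 1/(-5457479/64970 + I*sqrt(33))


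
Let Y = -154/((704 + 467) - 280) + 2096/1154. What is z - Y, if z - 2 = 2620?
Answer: 122467604/46737 ≈ 2620.4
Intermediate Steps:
z = 2622 (z = 2 + 2620 = 2622)
Y = 76810/46737 (Y = -154/(1171 - 280) + 2096*(1/1154) = -154/891 + 1048/577 = -154*1/891 + 1048/577 = -14/81 + 1048/577 = 76810/46737 ≈ 1.6435)
z - Y = 2622 - 1*76810/46737 = 2622 - 76810/46737 = 122467604/46737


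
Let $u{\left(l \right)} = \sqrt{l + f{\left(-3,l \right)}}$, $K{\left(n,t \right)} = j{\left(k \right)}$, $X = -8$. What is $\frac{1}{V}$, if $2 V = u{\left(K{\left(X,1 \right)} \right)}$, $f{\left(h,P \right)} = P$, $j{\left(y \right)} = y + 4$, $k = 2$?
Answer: $\frac{\sqrt{3}}{3} \approx 0.57735$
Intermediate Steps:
$j{\left(y \right)} = 4 + y$
$K{\left(n,t \right)} = 6$ ($K{\left(n,t \right)} = 4 + 2 = 6$)
$u{\left(l \right)} = \sqrt{2} \sqrt{l}$ ($u{\left(l \right)} = \sqrt{l + l} = \sqrt{2 l} = \sqrt{2} \sqrt{l}$)
$V = \sqrt{3}$ ($V = \frac{\sqrt{2} \sqrt{6}}{2} = \frac{2 \sqrt{3}}{2} = \sqrt{3} \approx 1.732$)
$\frac{1}{V} = \frac{1}{\sqrt{3}} = \frac{\sqrt{3}}{3}$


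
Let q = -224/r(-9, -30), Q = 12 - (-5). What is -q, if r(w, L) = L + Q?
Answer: -224/13 ≈ -17.231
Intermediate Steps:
Q = 17 (Q = 12 - 1*(-5) = 12 + 5 = 17)
r(w, L) = 17 + L (r(w, L) = L + 17 = 17 + L)
q = 224/13 (q = -224/(17 - 30) = -224/(-13) = -224*(-1/13) = 224/13 ≈ 17.231)
-q = -1*224/13 = -224/13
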